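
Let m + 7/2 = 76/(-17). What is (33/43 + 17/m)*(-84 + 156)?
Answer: -1145592/11653 ≈ -98.309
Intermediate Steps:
m = -271/34 (m = -7/2 + 76/(-17) = -7/2 + 76*(-1/17) = -7/2 - 76/17 = -271/34 ≈ -7.9706)
(33/43 + 17/m)*(-84 + 156) = (33/43 + 17/(-271/34))*(-84 + 156) = (33*(1/43) + 17*(-34/271))*72 = (33/43 - 578/271)*72 = -15911/11653*72 = -1145592/11653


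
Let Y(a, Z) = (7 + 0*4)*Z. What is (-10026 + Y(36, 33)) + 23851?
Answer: 14056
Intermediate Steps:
Y(a, Z) = 7*Z (Y(a, Z) = (7 + 0)*Z = 7*Z)
(-10026 + Y(36, 33)) + 23851 = (-10026 + 7*33) + 23851 = (-10026 + 231) + 23851 = -9795 + 23851 = 14056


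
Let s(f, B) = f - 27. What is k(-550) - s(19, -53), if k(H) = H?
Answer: -542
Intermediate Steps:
s(f, B) = -27 + f
k(-550) - s(19, -53) = -550 - (-27 + 19) = -550 - 1*(-8) = -550 + 8 = -542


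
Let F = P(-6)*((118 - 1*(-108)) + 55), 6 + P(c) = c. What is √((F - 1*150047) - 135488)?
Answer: I*√288907 ≈ 537.5*I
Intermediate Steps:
P(c) = -6 + c
F = -3372 (F = (-6 - 6)*((118 - 1*(-108)) + 55) = -12*((118 + 108) + 55) = -12*(226 + 55) = -12*281 = -3372)
√((F - 1*150047) - 135488) = √((-3372 - 1*150047) - 135488) = √((-3372 - 150047) - 135488) = √(-153419 - 135488) = √(-288907) = I*√288907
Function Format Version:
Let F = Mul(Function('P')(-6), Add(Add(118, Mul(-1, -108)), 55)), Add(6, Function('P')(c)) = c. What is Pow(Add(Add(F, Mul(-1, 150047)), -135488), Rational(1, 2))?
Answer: Mul(I, Pow(288907, Rational(1, 2))) ≈ Mul(537.50, I)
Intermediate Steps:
Function('P')(c) = Add(-6, c)
F = -3372 (F = Mul(Add(-6, -6), Add(Add(118, Mul(-1, -108)), 55)) = Mul(-12, Add(Add(118, 108), 55)) = Mul(-12, Add(226, 55)) = Mul(-12, 281) = -3372)
Pow(Add(Add(F, Mul(-1, 150047)), -135488), Rational(1, 2)) = Pow(Add(Add(-3372, Mul(-1, 150047)), -135488), Rational(1, 2)) = Pow(Add(Add(-3372, -150047), -135488), Rational(1, 2)) = Pow(Add(-153419, -135488), Rational(1, 2)) = Pow(-288907, Rational(1, 2)) = Mul(I, Pow(288907, Rational(1, 2)))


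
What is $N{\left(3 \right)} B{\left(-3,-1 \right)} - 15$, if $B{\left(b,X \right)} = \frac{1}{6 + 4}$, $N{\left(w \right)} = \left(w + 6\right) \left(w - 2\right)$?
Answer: $- \frac{141}{10} \approx -14.1$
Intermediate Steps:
$N{\left(w \right)} = \left(-2 + w\right) \left(6 + w\right)$ ($N{\left(w \right)} = \left(6 + w\right) \left(-2 + w\right) = \left(-2 + w\right) \left(6 + w\right)$)
$B{\left(b,X \right)} = \frac{1}{10}$
$N{\left(3 \right)} B{\left(-3,-1 \right)} - 15 = \left(-12 + 3^{2} + 4 \cdot 3\right) \frac{1}{10} - 15 = \left(-12 + 9 + 12\right) \frac{1}{10} - 15 = 9 \cdot \frac{1}{10} - 15 = \frac{9}{10} - 15 = - \frac{141}{10}$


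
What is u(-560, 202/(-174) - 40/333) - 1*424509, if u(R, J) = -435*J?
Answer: -47058644/111 ≈ -4.2395e+5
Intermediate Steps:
u(-560, 202/(-174) - 40/333) - 1*424509 = -435*(202/(-174) - 40/333) - 1*424509 = -435*(202*(-1/174) - 40*1/333) - 424509 = -435*(-101/87 - 40/333) - 424509 = -435*(-12371/9657) - 424509 = 61855/111 - 424509 = -47058644/111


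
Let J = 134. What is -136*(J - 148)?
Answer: 1904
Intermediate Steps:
-136*(J - 148) = -136*(134 - 148) = -136*(-14) = 1904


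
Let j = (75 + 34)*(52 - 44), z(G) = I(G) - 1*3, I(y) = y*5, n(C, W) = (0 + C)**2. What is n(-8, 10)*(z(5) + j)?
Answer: 57216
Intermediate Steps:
n(C, W) = C**2
I(y) = 5*y
z(G) = -3 + 5*G (z(G) = 5*G - 1*3 = 5*G - 3 = -3 + 5*G)
j = 872 (j = 109*8 = 872)
n(-8, 10)*(z(5) + j) = (-8)**2*((-3 + 5*5) + 872) = 64*((-3 + 25) + 872) = 64*(22 + 872) = 64*894 = 57216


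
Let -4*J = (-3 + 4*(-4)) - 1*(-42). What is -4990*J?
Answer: 57385/2 ≈ 28693.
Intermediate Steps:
J = -23/4 (J = -((-3 + 4*(-4)) - 1*(-42))/4 = -((-3 - 16) + 42)/4 = -(-19 + 42)/4 = -¼*23 = -23/4 ≈ -5.7500)
-4990*J = -4990*(-23/4) = 57385/2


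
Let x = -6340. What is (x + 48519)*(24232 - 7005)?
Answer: 726617633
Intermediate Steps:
(x + 48519)*(24232 - 7005) = (-6340 + 48519)*(24232 - 7005) = 42179*17227 = 726617633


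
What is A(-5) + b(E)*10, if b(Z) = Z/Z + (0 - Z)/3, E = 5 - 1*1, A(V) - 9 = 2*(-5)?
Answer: -13/3 ≈ -4.3333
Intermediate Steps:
A(V) = -1 (A(V) = 9 + 2*(-5) = 9 - 10 = -1)
E = 4 (E = 5 - 1 = 4)
b(Z) = 1 - Z/3 (b(Z) = 1 - Z*(⅓) = 1 - Z/3)
A(-5) + b(E)*10 = -1 + (1 - ⅓*4)*10 = -1 + (1 - 4/3)*10 = -1 - ⅓*10 = -1 - 10/3 = -13/3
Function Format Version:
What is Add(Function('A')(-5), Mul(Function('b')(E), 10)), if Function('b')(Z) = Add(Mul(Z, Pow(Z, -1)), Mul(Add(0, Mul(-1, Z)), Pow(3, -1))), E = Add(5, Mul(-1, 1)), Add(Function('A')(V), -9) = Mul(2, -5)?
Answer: Rational(-13, 3) ≈ -4.3333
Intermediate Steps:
Function('A')(V) = -1 (Function('A')(V) = Add(9, Mul(2, -5)) = Add(9, -10) = -1)
E = 4 (E = Add(5, -1) = 4)
Function('b')(Z) = Add(1, Mul(Rational(-1, 3), Z)) (Function('b')(Z) = Add(1, Mul(Mul(-1, Z), Rational(1, 3))) = Add(1, Mul(Rational(-1, 3), Z)))
Add(Function('A')(-5), Mul(Function('b')(E), 10)) = Add(-1, Mul(Add(1, Mul(Rational(-1, 3), 4)), 10)) = Add(-1, Mul(Add(1, Rational(-4, 3)), 10)) = Add(-1, Mul(Rational(-1, 3), 10)) = Add(-1, Rational(-10, 3)) = Rational(-13, 3)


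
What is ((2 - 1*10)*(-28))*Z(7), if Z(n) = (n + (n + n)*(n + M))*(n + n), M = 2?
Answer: 417088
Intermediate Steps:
Z(n) = 2*n*(n + 2*n*(2 + n)) (Z(n) = (n + (n + n)*(n + 2))*(n + n) = (n + (2*n)*(2 + n))*(2*n) = (n + 2*n*(2 + n))*(2*n) = 2*n*(n + 2*n*(2 + n)))
((2 - 1*10)*(-28))*Z(7) = ((2 - 1*10)*(-28))*(7²*(10 + 4*7)) = ((2 - 10)*(-28))*(49*(10 + 28)) = (-8*(-28))*(49*38) = 224*1862 = 417088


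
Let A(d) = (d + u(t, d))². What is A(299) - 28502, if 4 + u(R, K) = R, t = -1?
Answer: 57934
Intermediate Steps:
u(R, K) = -4 + R
A(d) = (-5 + d)² (A(d) = (d + (-4 - 1))² = (d - 5)² = (-5 + d)²)
A(299) - 28502 = (-5 + 299)² - 28502 = 294² - 28502 = 86436 - 28502 = 57934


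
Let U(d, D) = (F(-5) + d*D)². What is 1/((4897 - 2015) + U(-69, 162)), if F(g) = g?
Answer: 1/125062371 ≈ 7.9960e-9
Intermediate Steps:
U(d, D) = (-5 + D*d)² (U(d, D) = (-5 + d*D)² = (-5 + D*d)²)
1/((4897 - 2015) + U(-69, 162)) = 1/((4897 - 2015) + (-5 + 162*(-69))²) = 1/(2882 + (-5 - 11178)²) = 1/(2882 + (-11183)²) = 1/(2882 + 125059489) = 1/125062371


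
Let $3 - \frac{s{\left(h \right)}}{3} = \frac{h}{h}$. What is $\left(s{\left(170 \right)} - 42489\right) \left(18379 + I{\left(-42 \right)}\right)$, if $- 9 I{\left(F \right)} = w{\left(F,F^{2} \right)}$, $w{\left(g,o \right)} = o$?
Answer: $-772468389$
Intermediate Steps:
$s{\left(h \right)} = 6$ ($s{\left(h \right)} = 9 - 3 \frac{h}{h} = 9 - 3 = 6$)
$I{\left(F \right)} = - \frac{F^{2}}{9}$
$\left(s{\left(170 \right)} - 42489\right) \left(18379 + I{\left(-42 \right)}\right) = \left(6 - 42489\right) \left(18379 - \frac{\left(-42\right)^{2}}{9}\right) = - 42483 \left(18379 - 196\right) = \left(-42483\right) 18183 = -772468389$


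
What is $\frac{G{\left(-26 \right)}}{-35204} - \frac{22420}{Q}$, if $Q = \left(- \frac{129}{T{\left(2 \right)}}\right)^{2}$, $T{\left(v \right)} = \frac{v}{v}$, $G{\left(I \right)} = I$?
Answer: $- \frac{30340039}{22531914} \approx -1.3465$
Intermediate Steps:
$T{\left(v \right)} = 1$
$Q = 16641$ ($Q = \left(- \frac{129}{1}\right)^{2} = \left(\left(-129\right) 1\right)^{2} = \left(-129\right)^{2} = 16641$)
$\frac{G{\left(-26 \right)}}{-35204} - \frac{22420}{Q} = - \frac{26}{-35204} - \frac{22420}{16641} = \left(-26\right) \left(- \frac{1}{35204}\right) - \frac{22420}{16641} = \frac{1}{1354} - \frac{22420}{16641} = - \frac{30340039}{22531914}$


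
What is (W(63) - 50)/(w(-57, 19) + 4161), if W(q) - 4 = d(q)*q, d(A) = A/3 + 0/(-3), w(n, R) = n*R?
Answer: 1277/3078 ≈ 0.41488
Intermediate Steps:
w(n, R) = R*n
d(A) = A/3 (d(A) = A*(1/3) + 0*(-1/3) = A/3 + 0 = A/3)
W(q) = 4 + q**2/3 (W(q) = 4 + (q/3)*q = 4 + q**2/3)
(W(63) - 50)/(w(-57, 19) + 4161) = ((4 + (1/3)*63**2) - 50)/(19*(-57) + 4161) = ((4 + (1/3)*3969) - 50)/(-1083 + 4161) = ((4 + 1323) - 50)/3078 = (1327 - 50)*(1/3078) = 1277*(1/3078) = 1277/3078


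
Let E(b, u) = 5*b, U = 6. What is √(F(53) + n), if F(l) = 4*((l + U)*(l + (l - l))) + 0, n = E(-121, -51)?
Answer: √11903 ≈ 109.10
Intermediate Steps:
n = -605 (n = 5*(-121) = -605)
F(l) = 4*l*(6 + l) (F(l) = 4*((l + 6)*(l + (l - l))) + 0 = 4*((6 + l)*(l + 0)) + 0 = 4*((6 + l)*l) + 0 = 4*(l*(6 + l)) + 0 = 4*l*(6 + l) + 0 = 4*l*(6 + l))
√(F(53) + n) = √(4*53*(6 + 53) - 605) = √(4*53*59 - 605) = √(12508 - 605) = √11903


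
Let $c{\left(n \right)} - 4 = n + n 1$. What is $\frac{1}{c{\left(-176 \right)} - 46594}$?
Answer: $- \frac{1}{46942} \approx -2.1303 \cdot 10^{-5}$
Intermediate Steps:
$c{\left(n \right)} = 4 + 2 n$ ($c{\left(n \right)} = 4 + \left(n + n 1\right) = 4 + \left(n + n\right) = 4 + 2 n$)
$\frac{1}{c{\left(-176 \right)} - 46594} = \frac{1}{\left(4 + 2 \left(-176\right)\right) - 46594} = \frac{1}{\left(4 - 352\right) - 46594} = \frac{1}{-348 - 46594} = \frac{1}{-46942} = - \frac{1}{46942}$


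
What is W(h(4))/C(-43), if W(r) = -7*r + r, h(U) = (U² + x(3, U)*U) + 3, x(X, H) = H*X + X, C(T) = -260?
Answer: 237/130 ≈ 1.8231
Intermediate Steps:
x(X, H) = X + H*X
h(U) = 3 + U² + U*(3 + 3*U) (h(U) = (U² + (3*(1 + U))*U) + 3 = (U² + (3 + 3*U)*U) + 3 = (U² + U*(3 + 3*U)) + 3 = 3 + U² + U*(3 + 3*U))
W(r) = -6*r
W(h(4))/C(-43) = -6*(3 + 3*4 + 4*4²)/(-260) = -6*(3 + 12 + 4*16)*(-1/260) = -6*(3 + 12 + 64)*(-1/260) = -6*79*(-1/260) = -474*(-1/260) = 237/130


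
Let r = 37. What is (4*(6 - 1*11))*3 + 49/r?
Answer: -2171/37 ≈ -58.676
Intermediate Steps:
(4*(6 - 1*11))*3 + 49/r = (4*(6 - 1*11))*3 + 49/37 = (4*(6 - 11))*3 + 49*(1/37) = (4*(-5))*3 + 49/37 = -20*3 + 49/37 = -60 + 49/37 = -2171/37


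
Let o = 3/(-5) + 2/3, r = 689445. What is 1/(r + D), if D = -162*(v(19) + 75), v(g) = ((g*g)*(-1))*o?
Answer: 5/3405969 ≈ 1.4680e-6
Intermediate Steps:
o = 1/15 (o = 3*(-⅕) + 2*(⅓) = -⅗ + ⅔ = 1/15 ≈ 0.066667)
v(g) = -g²/15 (v(g) = ((g*g)*(-1))*(1/15) = (g²*(-1))*(1/15) = -g²*(1/15) = -g²/15)
D = -41256/5 (D = -162*(-1/15*19² + 75) = -162*(-1/15*361 + 75) = -162*(-361/15 + 75) = -162*764/15 = -41256/5 ≈ -8251.2)
1/(r + D) = 1/(689445 - 41256/5) = 1/(3405969/5) = 5/3405969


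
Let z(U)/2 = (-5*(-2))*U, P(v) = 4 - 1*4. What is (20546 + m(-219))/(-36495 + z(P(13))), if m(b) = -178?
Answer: -20368/36495 ≈ -0.55810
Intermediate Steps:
P(v) = 0 (P(v) = 4 - 4 = 0)
z(U) = 20*U (z(U) = 2*((-5*(-2))*U) = 2*(10*U) = 20*U)
(20546 + m(-219))/(-36495 + z(P(13))) = (20546 - 178)/(-36495 + 20*0) = 20368/(-36495 + 0) = 20368/(-36495) = 20368*(-1/36495) = -20368/36495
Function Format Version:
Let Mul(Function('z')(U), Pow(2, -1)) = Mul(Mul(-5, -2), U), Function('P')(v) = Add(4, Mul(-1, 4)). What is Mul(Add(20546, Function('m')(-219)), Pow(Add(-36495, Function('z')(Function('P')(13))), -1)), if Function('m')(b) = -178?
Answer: Rational(-20368, 36495) ≈ -0.55810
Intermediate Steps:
Function('P')(v) = 0 (Function('P')(v) = Add(4, -4) = 0)
Function('z')(U) = Mul(20, U) (Function('z')(U) = Mul(2, Mul(Mul(-5, -2), U)) = Mul(2, Mul(10, U)) = Mul(20, U))
Mul(Add(20546, Function('m')(-219)), Pow(Add(-36495, Function('z')(Function('P')(13))), -1)) = Mul(Add(20546, -178), Pow(Add(-36495, Mul(20, 0)), -1)) = Mul(20368, Pow(Add(-36495, 0), -1)) = Mul(20368, Pow(-36495, -1)) = Mul(20368, Rational(-1, 36495)) = Rational(-20368, 36495)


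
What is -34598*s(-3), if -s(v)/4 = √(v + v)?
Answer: 138392*I*√6 ≈ 3.3899e+5*I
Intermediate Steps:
s(v) = -4*√2*√v (s(v) = -4*√(v + v) = -4*√2*√v)
-34598*s(-3) = -(-138392)*√2*√(-3) = -(-138392)*√2*I*√3 = -(-138392)*I*√6 = 138392*I*√6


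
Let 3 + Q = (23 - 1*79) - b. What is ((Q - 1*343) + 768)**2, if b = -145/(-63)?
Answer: 525005569/3969 ≈ 1.3228e+5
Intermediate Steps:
b = 145/63 (b = -145*(-1/63) = 145/63 ≈ 2.3016)
Q = -3862/63 (Q = -3 + ((23 - 1*79) - 1*145/63) = -3 + ((23 - 79) - 145/63) = -3 + (-56 - 145/63) = -3 - 3673/63 = -3862/63 ≈ -61.302)
((Q - 1*343) + 768)**2 = ((-3862/63 - 1*343) + 768)**2 = ((-3862/63 - 343) + 768)**2 = (-25471/63 + 768)**2 = (22913/63)**2 = 525005569/3969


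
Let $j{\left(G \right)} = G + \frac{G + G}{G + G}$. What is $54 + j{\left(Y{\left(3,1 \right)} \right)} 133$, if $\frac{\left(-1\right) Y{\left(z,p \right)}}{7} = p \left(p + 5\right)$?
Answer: $-5399$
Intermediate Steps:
$Y{\left(z,p \right)} = - 7 p \left(5 + p\right)$ ($Y{\left(z,p \right)} = - 7 p \left(p + 5\right) = - 7 p \left(5 + p\right)$)
$j{\left(G \right)} = 1 + G$ ($j{\left(G \right)} = G + \frac{2 G}{2 G} = G + 2 G \frac{1}{2 G} = G + 1 = 1 + G$)
$54 + j{\left(Y{\left(3,1 \right)} \right)} 133 = 54 + \left(1 - 7 \left(5 + 1\right)\right) 133 = 54 + \left(1 - 7 \cdot 6\right) 133 = 54 + \left(1 - 42\right) 133 = 54 - 5453 = -5399$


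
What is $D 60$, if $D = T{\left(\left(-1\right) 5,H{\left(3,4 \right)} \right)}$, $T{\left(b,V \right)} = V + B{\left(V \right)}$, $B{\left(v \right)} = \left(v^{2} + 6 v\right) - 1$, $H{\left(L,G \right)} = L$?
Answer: $1740$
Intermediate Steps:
$B{\left(v \right)} = -1 + v^{2} + 6 v$
$T{\left(b,V \right)} = -1 + V^{2} + 7 V$ ($T{\left(b,V \right)} = V + \left(-1 + V^{2} + 6 V\right) = -1 + V^{2} + 7 V$)
$D = 29$ ($D = -1 + 3^{2} + 7 \cdot 3 = -1 + 9 + 21 = 29$)
$D 60 = 29 \cdot 60 = 1740$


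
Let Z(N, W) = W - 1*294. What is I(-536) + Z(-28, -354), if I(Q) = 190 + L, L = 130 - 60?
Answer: -388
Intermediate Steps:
L = 70
I(Q) = 260 (I(Q) = 190 + 70 = 260)
Z(N, W) = -294 + W (Z(N, W) = W - 294 = -294 + W)
I(-536) + Z(-28, -354) = 260 + (-294 - 354) = 260 - 648 = -388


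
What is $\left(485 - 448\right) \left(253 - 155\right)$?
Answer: $3626$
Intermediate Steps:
$\left(485 - 448\right) \left(253 - 155\right) = 37 \cdot 98 = 3626$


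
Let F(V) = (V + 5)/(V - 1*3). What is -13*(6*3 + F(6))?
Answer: -845/3 ≈ -281.67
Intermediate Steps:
F(V) = (5 + V)/(-3 + V) (F(V) = (5 + V)/(V - 3) = (5 + V)/(-3 + V))
-13*(6*3 + F(6)) = -13*(6*3 + (5 + 6)/(-3 + 6)) = -13*(18 + 11/3) = -13*65/3 = -845/3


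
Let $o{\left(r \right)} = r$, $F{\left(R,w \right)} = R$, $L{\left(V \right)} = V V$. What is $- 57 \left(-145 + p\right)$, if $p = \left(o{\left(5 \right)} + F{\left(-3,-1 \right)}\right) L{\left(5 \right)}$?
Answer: $5415$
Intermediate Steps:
$L{\left(V \right)} = V^{2}$
$p = 50$ ($p = \left(5 - 3\right) 5^{2} = 2 \cdot 25 = 50$)
$- 57 \left(-145 + p\right) = - 57 \left(-145 + 50\right) = \left(-57\right) \left(-95\right) = 5415$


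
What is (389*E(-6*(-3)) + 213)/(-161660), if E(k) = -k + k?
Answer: -213/161660 ≈ -0.0013176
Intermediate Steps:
E(k) = 0
(389*E(-6*(-3)) + 213)/(-161660) = (389*0 + 213)/(-161660) = (0 + 213)*(-1/161660) = 213*(-1/161660) = -213/161660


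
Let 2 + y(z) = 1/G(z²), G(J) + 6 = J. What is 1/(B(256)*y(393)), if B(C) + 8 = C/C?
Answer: 154443/2162195 ≈ 0.071429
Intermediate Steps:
G(J) = -6 + J
B(C) = -7 (B(C) = -8 + C/C = -8 + 1 = -7)
y(z) = -2 + 1/(-6 + z²)
1/(B(256)*y(393)) = 1/((-7)*(((13 - 2*393²)/(-6 + 393²)))) = -(-6 + 154449)/(13 - 2*154449)/7 = -154443/(13 - 308898)/7 = -1/(7*((1/154443)*(-308885))) = -1/(7*(-308885/154443)) = -⅐*(-154443/308885) = 154443/2162195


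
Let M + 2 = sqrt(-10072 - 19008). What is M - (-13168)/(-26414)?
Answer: -32998/13207 + 2*I*sqrt(7270) ≈ -2.4985 + 170.53*I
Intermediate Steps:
M = -2 + 2*I*sqrt(7270) (M = -2 + sqrt(-10072 - 19008) = -2 + sqrt(-29080) = -2 + 2*I*sqrt(7270) ≈ -2.0 + 170.53*I)
M - (-13168)/(-26414) = (-2 + 2*I*sqrt(7270)) - (-13168)/(-26414) = (-2 + 2*I*sqrt(7270)) - (-13168)*(-1)/26414 = (-2 + 2*I*sqrt(7270)) - 1*6584/13207 = (-2 + 2*I*sqrt(7270)) - 6584/13207 = -32998/13207 + 2*I*sqrt(7270)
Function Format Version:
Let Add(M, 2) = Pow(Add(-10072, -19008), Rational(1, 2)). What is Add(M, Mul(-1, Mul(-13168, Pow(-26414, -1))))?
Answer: Add(Rational(-32998, 13207), Mul(2, I, Pow(7270, Rational(1, 2)))) ≈ Add(-2.4985, Mul(170.53, I))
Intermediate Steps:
M = Add(-2, Mul(2, I, Pow(7270, Rational(1, 2)))) (M = Add(-2, Pow(Add(-10072, -19008), Rational(1, 2))) = Add(-2, Pow(-29080, Rational(1, 2))) = Add(-2, Mul(2, I, Pow(7270, Rational(1, 2)))) ≈ Add(-2.0000, Mul(170.53, I)))
Add(M, Mul(-1, Mul(-13168, Pow(-26414, -1)))) = Add(Add(-2, Mul(2, I, Pow(7270, Rational(1, 2)))), Mul(-1, Mul(-13168, Pow(-26414, -1)))) = Add(Add(-2, Mul(2, I, Pow(7270, Rational(1, 2)))), Mul(-1, Mul(-13168, Rational(-1, 26414)))) = Add(Add(-2, Mul(2, I, Pow(7270, Rational(1, 2)))), Mul(-1, Rational(6584, 13207))) = Add(Add(-2, Mul(2, I, Pow(7270, Rational(1, 2)))), Rational(-6584, 13207)) = Add(Rational(-32998, 13207), Mul(2, I, Pow(7270, Rational(1, 2))))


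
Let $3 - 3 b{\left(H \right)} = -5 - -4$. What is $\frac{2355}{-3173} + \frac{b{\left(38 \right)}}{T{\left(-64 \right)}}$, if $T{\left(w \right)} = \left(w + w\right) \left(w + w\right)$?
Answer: $- \frac{28935067}{38989824} \approx -0.74212$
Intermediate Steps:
$b{\left(H \right)} = \frac{4}{3}$ ($b{\left(H \right)} = 1 - \frac{-5 - -4}{3} = 1 - \frac{-5 + 4}{3} = 1 - - \frac{1}{3} = 1 + \frac{1}{3} = \frac{4}{3}$)
$T{\left(w \right)} = 4 w^{2}$ ($T{\left(w \right)} = 2 w 2 w = 4 w^{2}$)
$\frac{2355}{-3173} + \frac{b{\left(38 \right)}}{T{\left(-64 \right)}} = \frac{2355}{-3173} + \frac{4}{3 \cdot 4 \left(-64\right)^{2}} = 2355 \left(- \frac{1}{3173}\right) + \frac{4}{3 \cdot 4 \cdot 4096} = - \frac{2355}{3173} + \frac{4}{3 \cdot 16384} = - \frac{2355}{3173} + \frac{4}{3} \cdot \frac{1}{16384} = - \frac{2355}{3173} + \frac{1}{12288} = - \frac{28935067}{38989824}$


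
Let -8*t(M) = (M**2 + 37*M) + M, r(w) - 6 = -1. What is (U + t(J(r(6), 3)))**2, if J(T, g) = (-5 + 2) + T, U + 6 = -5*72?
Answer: 141376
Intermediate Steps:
U = -366 (U = -6 - 5*72 = -6 - 360 = -366)
r(w) = 5 (r(w) = 6 - 1 = 5)
J(T, g) = -3 + T
t(M) = -19*M/4 - M**2/8 (t(M) = -((M**2 + 37*M) + M)/8 = -(M**2 + 38*M)/8 = -19*M/4 - M**2/8)
(U + t(J(r(6), 3)))**2 = (-366 - (-3 + 5)*(38 + (-3 + 5))/8)**2 = (-366 - 1/8*2*(38 + 2))**2 = (-366 - 1/8*2*40)**2 = (-366 - 10)**2 = (-376)**2 = 141376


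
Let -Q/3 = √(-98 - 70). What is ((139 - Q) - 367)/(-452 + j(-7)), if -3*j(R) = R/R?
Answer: 684/1357 - 18*I*√42/1357 ≈ 0.50405 - 0.085964*I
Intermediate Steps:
j(R) = -⅓ (j(R) = -R/(3*R) = -⅓*1 = -⅓)
Q = -6*I*√42 (Q = -3*√(-98 - 70) = -6*I*√42 ≈ -38.884*I)
((139 - Q) - 367)/(-452 + j(-7)) = ((139 - (-6)*I*√42) - 367)/(-452 - ⅓) = ((139 + 6*I*√42) - 367)/(-1357/3) = (-228 + 6*I*√42)*(-3/1357) = 684/1357 - 18*I*√42/1357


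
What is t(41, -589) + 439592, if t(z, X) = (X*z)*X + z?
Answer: 14663394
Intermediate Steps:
t(z, X) = z + z*X**2 (t(z, X) = z*X**2 + z = z + z*X**2)
t(41, -589) + 439592 = 41*(1 + (-589)**2) + 439592 = 41*(1 + 346921) + 439592 = 41*346922 + 439592 = 14223802 + 439592 = 14663394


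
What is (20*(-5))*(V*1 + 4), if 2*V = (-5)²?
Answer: -1650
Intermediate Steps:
V = 25/2 (V = (½)*(-5)² = (½)*25 = 25/2 ≈ 12.500)
(20*(-5))*(V*1 + 4) = (20*(-5))*((25/2)*1 + 4) = -100*(25/2 + 4) = -100*33/2 = -1650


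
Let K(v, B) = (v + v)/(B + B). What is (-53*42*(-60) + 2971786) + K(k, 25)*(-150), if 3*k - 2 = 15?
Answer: 3105312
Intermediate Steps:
k = 17/3 (k = ⅔ + (⅓)*15 = ⅔ + 5 = 17/3 ≈ 5.6667)
K(v, B) = v/B (K(v, B) = (2*v)/((2*B)) = (2*v)*(1/(2*B)) = v/B)
(-53*42*(-60) + 2971786) + K(k, 25)*(-150) = (-53*42*(-60) + 2971786) + ((17/3)/25)*(-150) = (-2226*(-60) + 2971786) + ((17/3)*(1/25))*(-150) = (133560 + 2971786) + (17/75)*(-150) = 3105346 - 34 = 3105312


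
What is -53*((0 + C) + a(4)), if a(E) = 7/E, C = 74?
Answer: -16059/4 ≈ -4014.8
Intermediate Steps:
-53*((0 + C) + a(4)) = -53*((0 + 74) + 7/4) = -53*(74 + 7*(¼)) = -53*(74 + 7/4) = -53*303/4 = -16059/4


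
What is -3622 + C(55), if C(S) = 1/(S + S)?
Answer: -398419/110 ≈ -3622.0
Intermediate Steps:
C(S) = 1/(2*S)
-3622 + C(55) = -3622 + (½)/55 = -3622 + (½)*(1/55) = -3622 + 1/110 = -398419/110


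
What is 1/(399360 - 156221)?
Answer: 1/243139 ≈ 4.1129e-6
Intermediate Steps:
1/(399360 - 156221) = 1/243139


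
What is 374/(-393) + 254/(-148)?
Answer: -77587/29082 ≈ -2.6679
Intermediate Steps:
374/(-393) + 254/(-148) = 374*(-1/393) + 254*(-1/148) = -374/393 - 127/74 = -77587/29082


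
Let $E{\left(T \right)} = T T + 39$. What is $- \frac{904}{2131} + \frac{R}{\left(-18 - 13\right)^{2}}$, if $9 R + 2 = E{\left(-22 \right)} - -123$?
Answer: $- \frac{6446332}{18431019} \approx -0.34975$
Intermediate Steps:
$E{\left(T \right)} = 39 + T^{2}$ ($E{\left(T \right)} = T^{2} + 39 = 39 + T^{2}$)
$R = \frac{644}{9}$ ($R = - \frac{2}{9} + \frac{\left(39 + \left(-22\right)^{2}\right) - -123}{9} = - \frac{2}{9} + \frac{\left(39 + 484\right) + 123}{9} = - \frac{2}{9} + \frac{523 + 123}{9} = - \frac{2}{9} + \frac{1}{9} \cdot 646 = - \frac{2}{9} + \frac{646}{9} = \frac{644}{9} \approx 71.556$)
$- \frac{904}{2131} + \frac{R}{\left(-18 - 13\right)^{2}} = - \frac{904}{2131} + \frac{644}{9 \left(-18 - 13\right)^{2}} = \left(-904\right) \frac{1}{2131} + \frac{644}{9 \left(-31\right)^{2}} = - \frac{904}{2131} + \frac{644}{9 \cdot 961} = - \frac{904}{2131} + \frac{644}{9} \cdot \frac{1}{961} = - \frac{904}{2131} + \frac{644}{8649} = - \frac{6446332}{18431019}$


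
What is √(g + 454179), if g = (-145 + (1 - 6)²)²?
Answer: √468579 ≈ 684.53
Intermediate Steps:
g = 14400 (g = (-145 + (-5)²)² = (-145 + 25)² = (-120)² = 14400)
√(g + 454179) = √(14400 + 454179) = √468579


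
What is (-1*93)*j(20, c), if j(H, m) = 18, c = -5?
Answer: -1674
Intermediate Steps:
(-1*93)*j(20, c) = -1*93*18 = -93*18 = -1674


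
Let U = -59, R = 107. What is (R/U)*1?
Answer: -107/59 ≈ -1.8136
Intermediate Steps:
(R/U)*1 = (107/(-59))*1 = (107*(-1/59))*1 = -107/59*1 = -107/59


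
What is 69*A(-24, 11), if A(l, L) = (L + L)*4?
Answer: 6072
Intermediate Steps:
A(l, L) = 8*L (A(l, L) = (2*L)*4 = 8*L)
69*A(-24, 11) = 69*(8*11) = 69*88 = 6072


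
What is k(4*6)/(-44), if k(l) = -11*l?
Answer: 6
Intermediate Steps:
k(4*6)/(-44) = -44*6/(-44) = -11*24*(-1/44) = -264*(-1/44) = 6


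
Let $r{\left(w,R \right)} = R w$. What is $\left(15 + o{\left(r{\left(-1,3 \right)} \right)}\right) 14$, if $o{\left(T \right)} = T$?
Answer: $168$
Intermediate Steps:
$\left(15 + o{\left(r{\left(-1,3 \right)} \right)}\right) 14 = \left(15 + 3 \left(-1\right)\right) 14 = \left(15 - 3\right) 14 = 12 \cdot 14 = 168$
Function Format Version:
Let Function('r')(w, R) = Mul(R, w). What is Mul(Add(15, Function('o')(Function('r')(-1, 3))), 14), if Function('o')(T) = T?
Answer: 168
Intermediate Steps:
Mul(Add(15, Function('o')(Function('r')(-1, 3))), 14) = Mul(Add(15, Mul(3, -1)), 14) = Mul(Add(15, -3), 14) = Mul(12, 14) = 168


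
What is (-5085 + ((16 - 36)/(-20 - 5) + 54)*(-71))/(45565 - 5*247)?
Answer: -44879/221650 ≈ -0.20248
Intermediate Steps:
(-5085 + ((16 - 36)/(-20 - 5) + 54)*(-71))/(45565 - 5*247) = (-5085 + (-20/(-25) + 54)*(-71))/(45565 - 1235) = (-5085 + (-20*(-1/25) + 54)*(-71))/44330 = (-5085 + (4/5 + 54)*(-71))*(1/44330) = (-5085 + (274/5)*(-71))*(1/44330) = (-5085 - 19454/5)*(1/44330) = -44879/5*1/44330 = -44879/221650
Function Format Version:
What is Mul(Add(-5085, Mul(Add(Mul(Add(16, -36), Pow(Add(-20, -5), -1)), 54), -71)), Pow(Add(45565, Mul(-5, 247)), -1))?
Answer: Rational(-44879, 221650) ≈ -0.20248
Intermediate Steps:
Mul(Add(-5085, Mul(Add(Mul(Add(16, -36), Pow(Add(-20, -5), -1)), 54), -71)), Pow(Add(45565, Mul(-5, 247)), -1)) = Mul(Add(-5085, Mul(Add(Mul(-20, Pow(-25, -1)), 54), -71)), Pow(Add(45565, -1235), -1)) = Mul(Add(-5085, Mul(Add(Mul(-20, Rational(-1, 25)), 54), -71)), Pow(44330, -1)) = Mul(Add(-5085, Mul(Add(Rational(4, 5), 54), -71)), Rational(1, 44330)) = Mul(Add(-5085, Mul(Rational(274, 5), -71)), Rational(1, 44330)) = Mul(Add(-5085, Rational(-19454, 5)), Rational(1, 44330)) = Mul(Rational(-44879, 5), Rational(1, 44330)) = Rational(-44879, 221650)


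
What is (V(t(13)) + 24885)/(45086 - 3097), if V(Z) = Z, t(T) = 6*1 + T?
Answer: 24904/41989 ≈ 0.59311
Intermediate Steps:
t(T) = 6 + T
(V(t(13)) + 24885)/(45086 - 3097) = ((6 + 13) + 24885)/(45086 - 3097) = (19 + 24885)/41989 = 24904*(1/41989) = 24904/41989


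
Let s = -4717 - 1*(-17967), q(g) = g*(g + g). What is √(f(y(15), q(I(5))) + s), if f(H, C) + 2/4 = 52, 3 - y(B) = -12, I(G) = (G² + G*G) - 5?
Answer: √53206/2 ≈ 115.33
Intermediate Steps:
I(G) = -5 + 2*G² (I(G) = (G² + G²) - 5 = 2*G² - 5 = -5 + 2*G²)
y(B) = 15 (y(B) = 3 - 1*(-12) = 3 + 12 = 15)
q(g) = 2*g² (q(g) = g*(2*g) = 2*g²)
f(H, C) = 103/2 (f(H, C) = -½ + 52 = 103/2)
s = 13250 (s = -4717 + 17967 = 13250)
√(f(y(15), q(I(5))) + s) = √(103/2 + 13250) = √(26603/2) = √53206/2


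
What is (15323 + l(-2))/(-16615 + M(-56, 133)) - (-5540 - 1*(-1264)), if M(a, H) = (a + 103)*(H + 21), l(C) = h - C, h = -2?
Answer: 40080729/9377 ≈ 4274.4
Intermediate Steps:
l(C) = -2 - C
M(a, H) = (21 + H)*(103 + a) (M(a, H) = (103 + a)*(21 + H) = (21 + H)*(103 + a))
(15323 + l(-2))/(-16615 + M(-56, 133)) - (-5540 - 1*(-1264)) = (15323 + (-2 - 1*(-2)))/(-16615 + (2163 + 21*(-56) + 103*133 + 133*(-56))) - (-5540 - 1*(-1264)) = (15323 + (-2 + 2))/(-16615 + (2163 - 1176 + 13699 - 7448)) - (-5540 + 1264) = (15323 + 0)/(-16615 + 7238) - 1*(-4276) = 15323/(-9377) + 4276 = 15323*(-1/9377) + 4276 = -15323/9377 + 4276 = 40080729/9377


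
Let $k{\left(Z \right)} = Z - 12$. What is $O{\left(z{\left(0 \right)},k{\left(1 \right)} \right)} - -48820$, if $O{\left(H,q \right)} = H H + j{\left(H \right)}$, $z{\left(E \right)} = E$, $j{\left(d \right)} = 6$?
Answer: $48826$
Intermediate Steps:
$k{\left(Z \right)} = -12 + Z$ ($k{\left(Z \right)} = Z - 12 = -12 + Z$)
$O{\left(H,q \right)} = 6 + H^{2}$ ($O{\left(H,q \right)} = H H + 6 = H^{2} + 6 = 6 + H^{2}$)
$O{\left(z{\left(0 \right)},k{\left(1 \right)} \right)} - -48820 = \left(6 + 0^{2}\right) - -48820 = \left(6 + 0\right) + 48820 = 6 + 48820 = 48826$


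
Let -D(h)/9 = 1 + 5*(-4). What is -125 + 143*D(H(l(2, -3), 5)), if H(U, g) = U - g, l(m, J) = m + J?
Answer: 24328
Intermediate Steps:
l(m, J) = J + m
D(h) = 171 (D(h) = -9*(1 + 5*(-4)) = -9*(1 - 20) = -9*(-19) = 171)
-125 + 143*D(H(l(2, -3), 5)) = -125 + 143*171 = -125 + 24453 = 24328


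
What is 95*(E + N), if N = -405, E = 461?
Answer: 5320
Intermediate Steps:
95*(E + N) = 95*(461 - 405) = 95*56 = 5320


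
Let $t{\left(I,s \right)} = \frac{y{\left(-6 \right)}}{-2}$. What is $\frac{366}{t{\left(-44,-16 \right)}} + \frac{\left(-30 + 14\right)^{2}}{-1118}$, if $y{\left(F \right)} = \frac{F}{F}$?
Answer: $- \frac{409316}{559} \approx -732.23$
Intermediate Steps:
$y{\left(F \right)} = 1$
$t{\left(I,s \right)} = - \frac{1}{2}$ ($t{\left(I,s \right)} = 1 \frac{1}{-2} = 1 \left(- \frac{1}{2}\right) = - \frac{1}{2}$)
$\frac{366}{t{\left(-44,-16 \right)}} + \frac{\left(-30 + 14\right)^{2}}{-1118} = \frac{366}{- \frac{1}{2}} + \frac{\left(-30 + 14\right)^{2}}{-1118} = 366 \left(-2\right) + \left(-16\right)^{2} \left(- \frac{1}{1118}\right) = -732 + 256 \left(- \frac{1}{1118}\right) = -732 - \frac{128}{559} = - \frac{409316}{559}$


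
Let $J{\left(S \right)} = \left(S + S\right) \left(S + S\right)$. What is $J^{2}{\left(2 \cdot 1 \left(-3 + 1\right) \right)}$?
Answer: $4096$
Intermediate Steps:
$J{\left(S \right)} = 4 S^{2}$ ($J{\left(S \right)} = 2 S 2 S = 4 S^{2}$)
$J^{2}{\left(2 \cdot 1 \left(-3 + 1\right) \right)} = \left(4 \left(2 \cdot 1 \left(-3 + 1\right)\right)^{2}\right)^{2} = \left(4 \left(2 \cdot 1 \left(-2\right)\right)^{2}\right)^{2} = \left(4 \left(2 \left(-2\right)\right)^{2}\right)^{2} = \left(4 \left(-4\right)^{2}\right)^{2} = \left(4 \cdot 16\right)^{2} = 64^{2} = 4096$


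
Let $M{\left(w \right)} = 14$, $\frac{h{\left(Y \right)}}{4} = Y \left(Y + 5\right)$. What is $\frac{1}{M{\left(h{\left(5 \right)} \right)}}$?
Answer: $\frac{1}{14} \approx 0.071429$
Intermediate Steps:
$h{\left(Y \right)} = 4 Y \left(5 + Y\right)$ ($h{\left(Y \right)} = 4 Y \left(Y + 5\right) = 4 Y \left(5 + Y\right)$)
$\frac{1}{M{\left(h{\left(5 \right)} \right)}} = \frac{1}{14}$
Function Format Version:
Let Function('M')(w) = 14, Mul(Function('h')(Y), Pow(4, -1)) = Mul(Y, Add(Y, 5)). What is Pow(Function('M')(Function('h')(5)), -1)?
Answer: Rational(1, 14) ≈ 0.071429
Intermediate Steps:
Function('h')(Y) = Mul(4, Y, Add(5, Y)) (Function('h')(Y) = Mul(4, Mul(Y, Add(Y, 5))) = Mul(4, Mul(Y, Add(5, Y))) = Mul(4, Y, Add(5, Y)))
Pow(Function('M')(Function('h')(5)), -1) = Pow(14, -1) = Rational(1, 14)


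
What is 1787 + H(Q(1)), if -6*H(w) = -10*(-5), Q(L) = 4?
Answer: 5336/3 ≈ 1778.7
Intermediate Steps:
H(w) = -25/3 (H(w) = -(-5)*(-5)/3 = -⅙*50 = -25/3)
1787 + H(Q(1)) = 1787 - 25/3 = 5336/3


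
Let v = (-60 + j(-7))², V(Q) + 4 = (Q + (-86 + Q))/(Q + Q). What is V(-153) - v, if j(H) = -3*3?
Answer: -728849/153 ≈ -4763.7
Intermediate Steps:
V(Q) = -4 + (-86 + 2*Q)/(2*Q) (V(Q) = -4 + (Q + (-86 + Q))/(Q + Q) = -4 + (-86 + 2*Q)/((2*Q)) = -4 + (-86 + 2*Q)*(1/(2*Q)) = -4 + (-86 + 2*Q)/(2*Q))
j(H) = -9
v = 4761 (v = (-60 - 9)² = (-69)² = 4761)
V(-153) - v = (-3 - 43/(-153)) - 1*4761 = (-3 - 43*(-1/153)) - 4761 = (-3 + 43/153) - 4761 = -416/153 - 4761 = -728849/153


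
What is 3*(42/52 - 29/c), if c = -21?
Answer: 1195/182 ≈ 6.5659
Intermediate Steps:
3*(42/52 - 29/c) = 3*(42/52 - 29/(-21)) = 3*(42*(1/52) - 29*(-1/21)) = 3*(21/26 + 29/21) = 3*(1195/546) = 1195/182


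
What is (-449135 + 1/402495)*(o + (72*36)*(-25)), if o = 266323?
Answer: -36430238068147952/402495 ≈ -9.0511e+10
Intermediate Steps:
(-449135 + 1/402495)*(o + (72*36)*(-25)) = (-449135 + 1/402495)*(266323 + (72*36)*(-25)) = (-449135 + 1/402495)*(266323 + 2592*(-25)) = -180774591824*(266323 - 64800)/402495 = -180774591824/402495*201523 = -36430238068147952/402495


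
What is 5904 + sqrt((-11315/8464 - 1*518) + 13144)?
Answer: 5904 + 17*sqrt(369741)/92 ≈ 6016.4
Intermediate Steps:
5904 + sqrt((-11315/8464 - 1*518) + 13144) = 5904 + sqrt((-11315*1/8464 - 518) + 13144) = 5904 + sqrt((-11315/8464 - 518) + 13144) = 5904 + sqrt(-4395667/8464 + 13144) = 5904 + sqrt(106855149/8464) = 5904 + 17*sqrt(369741)/92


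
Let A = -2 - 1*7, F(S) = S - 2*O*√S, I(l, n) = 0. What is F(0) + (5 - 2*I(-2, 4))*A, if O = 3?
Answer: -45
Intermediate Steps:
F(S) = S - 6*√S
A = -9 (A = -2 - 7 = -9)
F(0) + (5 - 2*I(-2, 4))*A = (0 - 6*√0) + (5 - 2*0)*(-9) = (0 - 6*0) + (5 + 0)*(-9) = (0 + 0) + 5*(-9) = 0 - 45 = -45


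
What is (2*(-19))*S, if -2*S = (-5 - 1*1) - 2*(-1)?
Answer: -76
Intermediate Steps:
S = 2 (S = -((-5 - 1*1) - 2*(-1))/2 = -((-5 - 1) + 2)/2 = -(-6 + 2)/2 = -½*(-4) = 2)
(2*(-19))*S = (2*(-19))*2 = -38*2 = -76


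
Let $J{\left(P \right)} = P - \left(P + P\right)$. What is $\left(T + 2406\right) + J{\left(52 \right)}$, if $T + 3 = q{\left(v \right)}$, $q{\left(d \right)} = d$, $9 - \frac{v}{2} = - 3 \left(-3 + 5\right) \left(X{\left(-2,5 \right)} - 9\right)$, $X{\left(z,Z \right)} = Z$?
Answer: $2321$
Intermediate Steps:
$v = -30$ ($v = 18 - 2 - 3 \left(-3 + 5\right) \left(5 - 9\right) = 18 - 2 \left(-3\right) 2 \left(-4\right) = 18 - 2 \left(\left(-6\right) \left(-4\right)\right) = 18 - 48 = -30$)
$J{\left(P \right)} = - P$ ($J{\left(P \right)} = P - 2 P = - P$)
$T = -33$ ($T = -3 - 30 = -33$)
$\left(T + 2406\right) + J{\left(52 \right)} = \left(-33 + 2406\right) - 52 = 2373 - 52 = 2321$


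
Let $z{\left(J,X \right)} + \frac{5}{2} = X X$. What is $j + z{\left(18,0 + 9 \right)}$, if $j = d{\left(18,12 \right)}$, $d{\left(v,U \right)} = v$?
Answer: $\frac{193}{2} \approx 96.5$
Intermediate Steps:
$z{\left(J,X \right)} = - \frac{5}{2} + X^{2}$ ($z{\left(J,X \right)} = - \frac{5}{2} + X X = - \frac{5}{2} + X^{2}$)
$j = 18$
$j + z{\left(18,0 + 9 \right)} = 18 - \left(\frac{5}{2} - \left(0 + 9\right)^{2}\right) = 18 - \left(\frac{5}{2} - 9^{2}\right) = 18 + \left(- \frac{5}{2} + 81\right) = 18 + \frac{157}{2} = \frac{193}{2}$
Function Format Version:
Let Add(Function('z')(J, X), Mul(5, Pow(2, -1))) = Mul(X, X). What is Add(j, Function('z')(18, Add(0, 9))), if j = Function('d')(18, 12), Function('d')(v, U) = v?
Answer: Rational(193, 2) ≈ 96.500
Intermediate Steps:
Function('z')(J, X) = Add(Rational(-5, 2), Pow(X, 2)) (Function('z')(J, X) = Add(Rational(-5, 2), Mul(X, X)) = Add(Rational(-5, 2), Pow(X, 2)))
j = 18
Add(j, Function('z')(18, Add(0, 9))) = Add(18, Add(Rational(-5, 2), Pow(Add(0, 9), 2))) = Add(18, Add(Rational(-5, 2), Pow(9, 2))) = Add(18, Add(Rational(-5, 2), 81)) = Add(18, Rational(157, 2)) = Rational(193, 2)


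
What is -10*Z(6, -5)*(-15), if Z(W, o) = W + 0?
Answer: 900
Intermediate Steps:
Z(W, o) = W
-10*Z(6, -5)*(-15) = -10*6*(-15) = -60*(-15) = 900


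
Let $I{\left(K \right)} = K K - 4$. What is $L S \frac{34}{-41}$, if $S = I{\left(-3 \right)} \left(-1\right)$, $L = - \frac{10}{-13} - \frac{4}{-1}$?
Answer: $\frac{10540}{533} \approx 19.775$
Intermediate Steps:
$I{\left(K \right)} = -4 + K^{2}$ ($I{\left(K \right)} = K^{2} - 4 = -4 + K^{2}$)
$L = \frac{62}{13}$ ($L = \left(-10\right) \left(- \frac{1}{13}\right) - -4 = \frac{10}{13} + 4 = \frac{62}{13} \approx 4.7692$)
$S = -5$ ($S = \left(-4 + \left(-3\right)^{2}\right) \left(-1\right) = \left(-4 + 9\right) \left(-1\right) = 5 \left(-1\right) = -5$)
$L S \frac{34}{-41} = \frac{62}{13} \left(-5\right) \frac{34}{-41} = - \frac{310 \cdot 34 \left(- \frac{1}{41}\right)}{13} = \left(- \frac{310}{13}\right) \left(- \frac{34}{41}\right) = \frac{10540}{533}$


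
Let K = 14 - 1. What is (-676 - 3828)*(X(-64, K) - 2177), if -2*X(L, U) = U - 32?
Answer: 9762420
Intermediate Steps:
K = 13
X(L, U) = 16 - U/2 (X(L, U) = -(U - 32)/2 = -(-32 + U)/2 = 16 - U/2)
(-676 - 3828)*(X(-64, K) - 2177) = (-676 - 3828)*((16 - 1/2*13) - 2177) = -4504*((16 - 13/2) - 2177) = -4504*(19/2 - 2177) = -4504*(-4335/2) = 9762420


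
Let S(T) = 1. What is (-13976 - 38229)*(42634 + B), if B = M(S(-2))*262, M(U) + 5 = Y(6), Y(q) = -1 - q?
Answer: -2061575450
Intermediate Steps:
M(U) = -12 (M(U) = -5 + (-1 - 1*6) = -5 + (-1 - 6) = -5 - 7 = -12)
B = -3144 (B = -12*262 = -3144)
(-13976 - 38229)*(42634 + B) = (-13976 - 38229)*(42634 - 3144) = -52205*39490 = -2061575450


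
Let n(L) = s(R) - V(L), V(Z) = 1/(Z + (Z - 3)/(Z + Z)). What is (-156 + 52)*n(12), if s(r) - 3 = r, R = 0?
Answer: -30056/99 ≈ -303.60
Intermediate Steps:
s(r) = 3 + r
V(Z) = 1/(Z + (-3 + Z)/(2*Z)) (V(Z) = 1/(Z + (-3 + Z)/((2*Z))) = 1/(Z + (-3 + Z)*(1/(2*Z))) = 1/(Z + (-3 + Z)/(2*Z)))
n(L) = 3 - 2*L/(-3 + L + 2*L**2) (n(L) = (3 + 0) - 2*L/(-3 + L + 2*L**2) = 3 - 2*L/(-3 + L + 2*L**2))
(-156 + 52)*n(12) = (-156 + 52)*((-9 + 12 + 6*12**2)/(-3 + 12 + 2*12**2)) = -104*(-9 + 12 + 6*144)/(-3 + 12 + 2*144) = -104*(-9 + 12 + 864)/(-3 + 12 + 288) = -104*867/297 = -104*289/99 = -30056/99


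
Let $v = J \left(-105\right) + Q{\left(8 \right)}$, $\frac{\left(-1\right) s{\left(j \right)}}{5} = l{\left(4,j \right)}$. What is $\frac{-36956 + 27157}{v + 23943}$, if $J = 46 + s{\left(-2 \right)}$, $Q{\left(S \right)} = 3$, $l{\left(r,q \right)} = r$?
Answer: $- \frac{9799}{21216} \approx -0.46187$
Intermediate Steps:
$s{\left(j \right)} = -20$ ($s{\left(j \right)} = \left(-5\right) 4 = -20$)
$J = 26$ ($J = 46 - 20 = 26$)
$v = -2727$ ($v = 26 \left(-105\right) + 3 = -2730 + 3 = -2727$)
$\frac{-36956 + 27157}{v + 23943} = \frac{-36956 + 27157}{-2727 + 23943} = - \frac{9799}{21216}$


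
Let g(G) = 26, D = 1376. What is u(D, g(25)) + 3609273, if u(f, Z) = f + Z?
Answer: 3610675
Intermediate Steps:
u(f, Z) = Z + f
u(D, g(25)) + 3609273 = (26 + 1376) + 3609273 = 1402 + 3609273 = 3610675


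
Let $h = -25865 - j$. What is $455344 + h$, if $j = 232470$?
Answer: $197009$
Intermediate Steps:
$h = -258335$ ($h = -25865 - 232470 = -258335$)
$455344 + h = 455344 - 258335 = 197009$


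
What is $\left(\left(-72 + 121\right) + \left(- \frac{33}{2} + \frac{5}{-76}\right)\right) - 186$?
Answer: $- \frac{11671}{76} \approx -153.57$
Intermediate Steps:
$\left(\left(-72 + 121\right) + \left(- \frac{33}{2} + \frac{5}{-76}\right)\right) - 186 = \left(49 + \left(\left(-33\right) \frac{1}{2} + 5 \left(- \frac{1}{76}\right)\right)\right) - 186 = \left(49 - \frac{1259}{76}\right) - 186 = \frac{2465}{76} - 186 = - \frac{11671}{76}$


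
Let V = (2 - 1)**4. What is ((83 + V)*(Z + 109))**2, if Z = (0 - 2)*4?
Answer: 71978256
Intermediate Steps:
Z = -8 (Z = -2*4 = -8)
V = 1 (V = 1**4 = 1)
((83 + V)*(Z + 109))**2 = ((83 + 1)*(-8 + 109))**2 = (84*101)**2 = 8484**2 = 71978256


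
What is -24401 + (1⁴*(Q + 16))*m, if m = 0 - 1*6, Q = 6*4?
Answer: -24641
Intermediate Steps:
Q = 24
m = -6 (m = 0 - 6 = -6)
-24401 + (1⁴*(Q + 16))*m = -24401 + (1⁴*(24 + 16))*(-6) = -24401 + (1*40)*(-6) = -24401 + 40*(-6) = -24401 - 240 = -24641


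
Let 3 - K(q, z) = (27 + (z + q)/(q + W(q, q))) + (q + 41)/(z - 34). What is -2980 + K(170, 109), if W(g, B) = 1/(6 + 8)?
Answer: -537234641/178575 ≈ -3008.5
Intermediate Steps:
W(g, B) = 1/14
K(q, z) = -24 - (41 + q)/(-34 + z) - (q + z)/(1/14 + q) (K(q, z) = 3 - ((27 + (z + q)/(q + 1/14)) + (q + 41)/(z - 34)) = 3 - ((27 + (q + z)/(1/14 + q)) + (41 + q)/(-34 + z)) = 3 - (27 + (41 + q)/(-34 + z) + (q + z)/(1/14 + q)) = 3 + (-27 - (41 + q)/(-34 + z) - (q + z)/(1/14 + q)) = -24 - (41 + q)/(-34 + z) - (q + z)/(1/14 + q))
-2980 + K(170, 109) = -2980 + (775 - 14*170² - 14*109² + 452*109 + 11325*170 - 350*170*109)/(-34 + 109 - 476*170 + 14*170*109) = -2980 + (775 - 14*28900 - 14*11881 + 49268 + 1925250 - 6485500)/(-34 + 109 - 80920 + 259420) = -2980 + (775 - 404600 - 166334 + 49268 + 1925250 - 6485500)/178575 = -2980 + (1/178575)*(-5081141) = -2980 - 5081141/178575 = -537234641/178575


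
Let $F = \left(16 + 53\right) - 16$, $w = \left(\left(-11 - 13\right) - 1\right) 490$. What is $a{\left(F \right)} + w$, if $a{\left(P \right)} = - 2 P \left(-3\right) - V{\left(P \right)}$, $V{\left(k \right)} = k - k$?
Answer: $-11932$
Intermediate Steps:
$V{\left(k \right)} = 0$
$w = -12250$ ($w = \left(-24 - 1\right) 490 = \left(-25\right) 490 = -12250$)
$F = 53$ ($F = 69 - 16 = 53$)
$a{\left(P \right)} = 6 P$ ($a{\left(P \right)} = - 2 P \left(-3\right) - 0 = 6 P + 0 = 6 P$)
$a{\left(F \right)} + w = 6 \cdot 53 - 12250 = 318 - 12250 = -11932$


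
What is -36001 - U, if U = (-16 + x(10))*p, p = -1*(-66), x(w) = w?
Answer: -35605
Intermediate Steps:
p = 66
U = -396 (U = (-16 + 10)*66 = -6*66 = -396)
-36001 - U = -36001 - 1*(-396) = -36001 + 396 = -35605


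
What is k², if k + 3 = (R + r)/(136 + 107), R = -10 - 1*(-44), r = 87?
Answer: 369664/59049 ≈ 6.2603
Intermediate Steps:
R = 34 (R = -10 + 44 = 34)
k = -608/243 (k = -3 + (34 + 87)/(136 + 107) = -3 + 121/243 = -608/243 ≈ -2.5021)
k² = (-608/243)² = 369664/59049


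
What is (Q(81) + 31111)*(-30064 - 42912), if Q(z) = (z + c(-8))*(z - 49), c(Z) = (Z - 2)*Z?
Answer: -2646328688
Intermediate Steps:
c(Z) = Z*(-2 + Z) (c(Z) = (-2 + Z)*Z = Z*(-2 + Z))
Q(z) = (-49 + z)*(80 + z) (Q(z) = (z - 8*(-2 - 8))*(z - 49) = (z - 8*(-10))*(-49 + z) = (z + 80)*(-49 + z) = (80 + z)*(-49 + z) = (-49 + z)*(80 + z))
(Q(81) + 31111)*(-30064 - 42912) = ((-3920 + 81**2 + 31*81) + 31111)*(-30064 - 42912) = ((-3920 + 6561 + 2511) + 31111)*(-72976) = (5152 + 31111)*(-72976) = 36263*(-72976) = -2646328688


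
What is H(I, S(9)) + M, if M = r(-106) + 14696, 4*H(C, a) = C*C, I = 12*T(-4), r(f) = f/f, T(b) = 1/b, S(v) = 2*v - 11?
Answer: 58797/4 ≈ 14699.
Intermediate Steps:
S(v) = -11 + 2*v
r(f) = 1
I = -3 (I = 12/(-4) = 12*(-¼) = -3)
H(C, a) = C²/4 (H(C, a) = (C*C)/4 = C²/4)
M = 14697 (M = 1 + 14696 = 14697)
H(I, S(9)) + M = (¼)*(-3)² + 14697 = (¼)*9 + 14697 = 9/4 + 14697 = 58797/4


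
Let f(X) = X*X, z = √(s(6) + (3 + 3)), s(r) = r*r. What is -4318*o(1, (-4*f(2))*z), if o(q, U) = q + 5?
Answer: -25908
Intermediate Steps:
s(r) = r²
z = √42 (z = √(6² + (3 + 3)) = √(36 + 6) = √42 ≈ 6.4807)
f(X) = X²
o(q, U) = 5 + q
-4318*o(1, (-4*f(2))*z) = -4318*(5 + 1) = -4318*6 = -25908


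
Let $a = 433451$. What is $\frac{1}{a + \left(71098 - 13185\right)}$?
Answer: $\frac{1}{491364} \approx 2.0352 \cdot 10^{-6}$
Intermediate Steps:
$\frac{1}{a + \left(71098 - 13185\right)} = \frac{1}{433451 + \left(71098 - 13185\right)} = \frac{1}{433451 + 57913} = \frac{1}{491364}$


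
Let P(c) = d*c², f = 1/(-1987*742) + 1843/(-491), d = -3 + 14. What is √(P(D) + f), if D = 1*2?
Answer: √21090843433497068042/723907814 ≈ 6.3440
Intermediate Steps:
D = 2
d = 11
f = -2717234913/723907814 (f = -1/1987*1/742 + 1843*(-1/491) = -1/1474354 - 1843/491 = -2717234913/723907814 ≈ -3.7536)
P(c) = 11*c²
√(P(D) + f) = √(11*2² - 2717234913/723907814) = √(11*4 - 2717234913/723907814) = √(44 - 2717234913/723907814) = √(29134708903/723907814) = √21090843433497068042/723907814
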